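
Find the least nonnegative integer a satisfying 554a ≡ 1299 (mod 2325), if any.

gcd(2325, 554) = 1.
1 divides 1299, so solutions exist.
By Bézout, 554·(-256) + 2325·(61) = 1.
So 554·(-256) ≡ 1 (mod 2325); multiply by 1299: a ≡ -332544 (mod 2325).
Smallest nonnegative: a = -332544 mod 2325 = 2256.

2256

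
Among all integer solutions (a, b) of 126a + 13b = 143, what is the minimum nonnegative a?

gcd(126, 13):
  126 = 9*13 + 9
  13 = 1*9 + 4
  9 = 2*4 + 1
  4 = 4*1
so gcd(126, 13) = 1.
1 divides 143, so solutions exist.
Back-substitute for Bézout coefficients:
  1 = 9 - 2*4
  ... = 126*(3) + 13*(-29)
Scale by 143/1 = 143: (a₀, b₀) = (429, -4147).
General solution: a = 429 + 13t, b = -4147 - 126t for integer t.
a ≥ 0: smallest is 429 mod 13 = 0 (at t = -33), with b = 11.

0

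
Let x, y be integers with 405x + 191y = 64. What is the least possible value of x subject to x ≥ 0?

36

gcd(405, 191):
  405 = 2×191 + 23
  191 = 8×23 + 7
  23 = 3×7 + 2
  7 = 3×2 + 1
  2 = 2×1
so gcd(405, 191) = 1.
1 divides 64, so solutions exist.
Back-substitute for Bézout coefficients:
  1 = 7 - 3×2
  ... = 405×(-83) + 191×(176)
Scale by 64/1 = 64: (x₀, y₀) = (-5312, 11264).
General solution: x = -5312 + 191t, y = 11264 - 405t for integer t.
x ≥ 0: smallest is -5312 mod 191 = 36 (at t = 28), with y = -76.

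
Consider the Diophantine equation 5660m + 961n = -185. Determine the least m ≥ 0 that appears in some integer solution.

gcd(5660, 961) = 1.
1 divides -185, so solutions exist.
By Bézout, 5660×(-136) + 961×(801) = 1.
Scale by -185/1 = -185: (m₀, n₀) = (25160, -148185).
General solution: m = 25160 + 961t, n = -148185 - 5660t for integer t.
m ≥ 0: smallest is 25160 mod 961 = 174 (at t = -26), with n = -1025.

174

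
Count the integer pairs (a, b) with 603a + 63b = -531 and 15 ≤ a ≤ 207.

gcd(603, 63):
  603 = 9×63 + 36
  63 = 1×36 + 27
  36 = 1×27 + 9
  27 = 3×9
so gcd(603, 63) = 9.
Back-substitute for Bézout coefficients:
  9 = 36 - 1×27
  ... = 603×(2) + 63×(-19)
Scale by -59: particular solution (-118, 1121); reduce a mod 7: (1, -18).
General solution: a = 1 + 7t, b = -18 - 67t for integer t.
15 ≤ 1 + 7t ≤ 207 gives t ∈ [2, 29], which is 28 values.

28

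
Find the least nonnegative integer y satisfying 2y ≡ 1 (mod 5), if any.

3

gcd(5, 2) = 1  (5 = 2×2 + 1, 2 = 2×1).
1 divides 1, so solutions exist.
Back-substituting, 2×(-2) + 5×(1) = 1.
So 2×(-2) ≡ 1 (mod 5); multiply by 1: y ≡ -2 (mod 5).
Smallest nonnegative: y = -2 mod 5 = 3.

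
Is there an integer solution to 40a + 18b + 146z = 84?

yes

gcd(40, 18) = 2  (40 = 2·18 + 4, 18 = 4·4 + 2, 4 = 2·2).
gcd(2, 146) = 2.
2 divides 84, so integer solutions exist.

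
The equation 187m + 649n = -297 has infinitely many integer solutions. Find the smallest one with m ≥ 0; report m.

47

gcd(649, 187):
  649 = 3·187 + 88
  187 = 2·88 + 11
  88 = 8·11
so gcd(649, 187) = 11.
11 divides -297, so solutions exist.
Back-substitute for Bézout coefficients:
  11 = 187 - 2·88
  ... = 187·(7) + 649·(-2)
Scale by -297/11 = -27: (m₀, n₀) = (-189, 54).
General solution: m = -189 + 59t, n = 54 - 17t for integer t.
m ≥ 0: smallest is -189 mod 59 = 47 (at t = 4), with n = -14.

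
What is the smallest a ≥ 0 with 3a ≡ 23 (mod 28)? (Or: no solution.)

17

gcd(28, 3) = 1.
1 divides 23, so solutions exist.
By Bézout, 3*(-9) + 28*(1) = 1.
So 3*(-9) ≡ 1 (mod 28); multiply by 23: a ≡ -207 (mod 28).
Smallest nonnegative: a = -207 mod 28 = 17.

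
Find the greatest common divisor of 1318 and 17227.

1

gcd(17227, 1318):
  17227 = 13*1318 + 93
  1318 = 14*93 + 16
  93 = 5*16 + 13
  16 = 1*13 + 3
  13 = 4*3 + 1
  3 = 3*1
so gcd(17227, 1318) = 1.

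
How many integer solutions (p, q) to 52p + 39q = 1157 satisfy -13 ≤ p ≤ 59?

gcd(52, 39) = 13.
By Bézout, 52*(1) + 39*(-1) = 13.
Particular solution: (2, 27).
General solution: p = 2 + 3t, q = 27 - 4t for integer t.
-13 ≤ 2 + 3t ≤ 59 gives t ∈ [-5, 19], which is 25 values.

25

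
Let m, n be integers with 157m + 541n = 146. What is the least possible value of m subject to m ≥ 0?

442

gcd(541, 157) = 1  (541 = 3×157 + 70, 157 = 2×70 + 17, 70 = 4×17 + 2, 17 = 8×2 + 1, 2 = 2×1).
1 divides 146, so solutions exist.
Back-substituting, 157×(255) + 541×(-74) = 1.
Scale by 146/1 = 146: (m₀, n₀) = (37230, -10804).
General solution: m = 37230 + 541t, n = -10804 - 157t for integer t.
m ≥ 0: smallest is 37230 mod 541 = 442 (at t = -68), with n = -128.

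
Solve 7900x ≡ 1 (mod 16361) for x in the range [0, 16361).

gcd(16361, 7900):
  16361 = 2·7900 + 561
  7900 = 14·561 + 46
  561 = 12·46 + 9
  46 = 5·9 + 1
  9 = 9·1
so gcd(16361, 7900) = 1.
Back-substitute for Bézout coefficients:
  1 = 46 - 5·9
  ... = 7900·(1779) + 16361·(-859)
So 7900·1779 ≡ 1 (mod 16361), and 1779 mod 16361 = 1779.

1779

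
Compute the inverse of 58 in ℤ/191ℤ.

56

gcd(191, 58) = 1  (191 = 3·58 + 17, 58 = 3·17 + 7, 17 = 2·7 + 3, 7 = 2·3 + 1, 3 = 3·1).
Back-substituting, 58·(56) + 191·(-17) = 1.
So 58·56 ≡ 1 (mod 191), and 56 mod 191 = 56.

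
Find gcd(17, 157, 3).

gcd(157, 17) = 1  (157 = 9*17 + 4, 17 = 4*4 + 1, 4 = 4*1).
gcd(1, 3) = 1.

1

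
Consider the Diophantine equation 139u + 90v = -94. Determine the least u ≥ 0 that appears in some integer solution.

gcd(139, 90):
  139 = 1·90 + 49
  90 = 1·49 + 41
  49 = 1·41 + 8
  41 = 5·8 + 1
  8 = 8·1
so gcd(139, 90) = 1.
1 divides -94, so solutions exist.
Back-substitute for Bézout coefficients:
  1 = 41 - 5·8
  ... = 139·(-11) + 90·(17)
Scale by -94/1 = -94: (u₀, v₀) = (1034, -1598).
General solution: u = 1034 + 90t, v = -1598 - 139t for integer t.
u ≥ 0: smallest is 1034 mod 90 = 44 (at t = -11), with v = -69.

44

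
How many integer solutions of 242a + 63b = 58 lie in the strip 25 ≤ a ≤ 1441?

gcd(242, 63):
  242 = 3*63 + 53
  63 = 1*53 + 10
  53 = 5*10 + 3
  10 = 3*3 + 1
  3 = 3*1
so gcd(242, 63) = 1.
Back-substitute for Bézout coefficients:
  1 = 10 - 3*3
  ... = 242*(-19) + 63*(73)
Scale by 58: particular solution (-1102, 4234); reduce a mod 63: (32, -122).
General solution: a = 32 + 63t, b = -122 - 242t for integer t.
25 ≤ 32 + 63t ≤ 1441 gives t ∈ [0, 22], which is 23 values.

23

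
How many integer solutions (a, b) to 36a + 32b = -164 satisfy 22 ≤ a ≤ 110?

gcd(36, 32) = 4  (36 = 1·32 + 4, 32 = 8·4).
Back-substituting, 36·(1) + 32·(-1) = 4.
Scale by -41: particular solution (-41, 41); reduce a mod 8: (7, -13).
General solution: a = 7 + 8t, b = -13 - 9t for integer t.
22 ≤ 7 + 8t ≤ 110 gives t ∈ [2, 12], which is 11 values.

11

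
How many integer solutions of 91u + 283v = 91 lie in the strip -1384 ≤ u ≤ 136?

gcd(283, 91) = 1  (283 = 3·91 + 10, 91 = 9·10 + 1, 10 = 10·1).
Back-substituting, 91·(28) + 283·(-9) = 1.
Scale by 91: particular solution (2548, -819); reduce u mod 283: (1, 0).
General solution: u = 1 + 283t, v = 0 - 91t for integer t.
-1384 ≤ 1 + 283t ≤ 136 gives t ∈ [-4, 0], which is 5 values.

5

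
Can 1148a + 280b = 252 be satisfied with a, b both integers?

gcd(1148, 280) = 28  (1148 = 4*280 + 28, 280 = 10*28).
28 divides 252, so integer solutions exist.

yes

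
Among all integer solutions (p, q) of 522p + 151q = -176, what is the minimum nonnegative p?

120

gcd(522, 151):
  522 = 3·151 + 69
  151 = 2·69 + 13
  69 = 5·13 + 4
  13 = 3·4 + 1
  4 = 4·1
so gcd(522, 151) = 1.
1 divides -176, so solutions exist.
Back-substitute for Bézout coefficients:
  1 = 13 - 3·4
  ... = 522·(-35) + 151·(121)
Scale by -176/1 = -176: (p₀, q₀) = (6160, -21296).
General solution: p = 6160 + 151t, q = -21296 - 522t for integer t.
p ≥ 0: smallest is 6160 mod 151 = 120 (at t = -40), with q = -416.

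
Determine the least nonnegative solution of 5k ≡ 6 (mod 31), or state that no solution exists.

26

gcd(31, 5) = 1  (31 = 6×5 + 1, 5 = 5×1).
1 divides 6, so solutions exist.
Back-substituting, 5×(-6) + 31×(1) = 1.
So 5×(-6) ≡ 1 (mod 31); multiply by 6: k ≡ -36 (mod 31).
Smallest nonnegative: k = -36 mod 31 = 26.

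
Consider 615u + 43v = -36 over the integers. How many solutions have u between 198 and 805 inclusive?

gcd(615, 43) = 1  (615 = 14*43 + 13, 43 = 3*13 + 4, 13 = 3*4 + 1, 4 = 4*1).
Back-substituting, 615*(10) + 43*(-143) = 1.
Scale by -36: particular solution (-360, 5148); reduce u mod 43: (27, -387).
General solution: u = 27 + 43t, v = -387 - 615t for integer t.
198 ≤ 27 + 43t ≤ 805 gives t ∈ [4, 18], which is 15 values.

15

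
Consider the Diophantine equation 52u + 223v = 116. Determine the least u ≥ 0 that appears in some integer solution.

88

gcd(223, 52) = 1.
1 divides 116, so solutions exist.
By Bézout, 52*(-30) + 223*(7) = 1.
Scale by 116/1 = 116: (u₀, v₀) = (-3480, 812).
General solution: u = -3480 + 223t, v = 812 - 52t for integer t.
u ≥ 0: smallest is -3480 mod 223 = 88 (at t = 16), with v = -20.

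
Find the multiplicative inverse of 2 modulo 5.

gcd(5, 2):
  5 = 2×2 + 1
  2 = 2×1
so gcd(5, 2) = 1.
Back-substitute for Bézout coefficients:
  1 = 5 - 2×2
  ... = 2×(-2) + 5×(1)
So 2×-2 ≡ 1 (mod 5), and -2 mod 5 = 3.

3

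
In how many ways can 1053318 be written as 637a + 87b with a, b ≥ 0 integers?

gcd(637, 87) = 1.
By Bézout, 637·(28) + 87·(-205) = 1.
One solution: (78, 11536).
General: a = 78 + 87t, b = 11536 - 637t.
a ≥ 0 ⇒ t ≥ 0; b ≥ 0 ⇒ t ≤ 18. So t ∈ [0, 18]: 19 solutions.

19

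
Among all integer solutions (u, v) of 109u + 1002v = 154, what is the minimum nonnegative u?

gcd(1002, 109) = 1  (1002 = 9×109 + 21, 109 = 5×21 + 4, 21 = 5×4 + 1, 4 = 4×1).
1 divides 154, so solutions exist.
Back-substituting, 109×(-239) + 1002×(26) = 1.
Scale by 154/1 = 154: (u₀, v₀) = (-36806, 4004).
General solution: u = -36806 + 1002t, v = 4004 - 109t for integer t.
u ≥ 0: smallest is -36806 mod 1002 = 268 (at t = 37), with v = -29.

268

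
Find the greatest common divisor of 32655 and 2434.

gcd(32655, 2434):
  32655 = 13×2434 + 1013
  2434 = 2×1013 + 408
  1013 = 2×408 + 197
  408 = 2×197 + 14
  197 = 14×14 + 1
  14 = 14×1
so gcd(32655, 2434) = 1.

1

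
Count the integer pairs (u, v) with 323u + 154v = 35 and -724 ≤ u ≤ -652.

1

gcd(323, 154) = 1  (323 = 2*154 + 15, 154 = 10*15 + 4, 15 = 3*4 + 3, 4 = 1*3 + 1, 3 = 3*1).
Back-substituting, 323*(-41) + 154*(86) = 1.
Scale by 35: particular solution (-1435, 3010); reduce u mod 154: (105, -220).
General solution: u = 105 + 154t, v = -220 - 323t for integer t.
-724 ≤ 105 + 154t ≤ -652 gives t ∈ [-5, -5], which is 1 value.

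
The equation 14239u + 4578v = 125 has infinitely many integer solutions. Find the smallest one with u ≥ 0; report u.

gcd(14239, 4578) = 1.
1 divides 125, so solutions exist.
By Bézout, 14239·(1387) + 4578·(-4314) = 1.
Scale by 125/1 = 125: (u₀, v₀) = (173375, -539250).
General solution: u = 173375 + 4578t, v = -539250 - 14239t for integer t.
u ≥ 0: smallest is 173375 mod 4578 = 3989 (at t = -37), with v = -12407.

3989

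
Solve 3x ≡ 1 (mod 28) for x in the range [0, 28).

gcd(28, 3) = 1.
By Bézout, 3×(-9) + 28×(1) = 1.
So 3×-9 ≡ 1 (mod 28), and -9 mod 28 = 19.

19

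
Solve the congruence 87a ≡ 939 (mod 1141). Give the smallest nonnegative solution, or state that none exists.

gcd(1141, 87):
  1141 = 13×87 + 10
  87 = 8×10 + 7
  10 = 1×7 + 3
  7 = 2×3 + 1
  3 = 3×1
so gcd(1141, 87) = 1.
1 divides 939, so solutions exist.
Back-substitute for Bézout coefficients:
  1 = 7 - 2×3
  ... = 87×(341) + 1141×(-26)
So 87×(341) ≡ 1 (mod 1141); multiply by 939: a ≡ 320199 (mod 1141).
Smallest nonnegative: a = 320199 mod 1141 = 719.

719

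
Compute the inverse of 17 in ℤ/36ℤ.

gcd(36, 17) = 1.
By Bézout, 17×(17) + 36×(-8) = 1.
So 17×17 ≡ 1 (mod 36), and 17 mod 36 = 17.

17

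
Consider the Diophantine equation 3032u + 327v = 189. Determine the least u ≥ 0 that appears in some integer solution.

105

gcd(3032, 327):
  3032 = 9·327 + 89
  327 = 3·89 + 60
  89 = 1·60 + 29
  60 = 2·29 + 2
  29 = 14·2 + 1
  2 = 2·1
so gcd(3032, 327) = 1.
1 divides 189, so solutions exist.
Back-substitute for Bézout coefficients:
  1 = 29 - 14·2
  ... = 3032·(158) + 327·(-1465)
Scale by 189/1 = 189: (u₀, v₀) = (29862, -276885).
General solution: u = 29862 + 327t, v = -276885 - 3032t for integer t.
u ≥ 0: smallest is 29862 mod 327 = 105 (at t = -91), with v = -973.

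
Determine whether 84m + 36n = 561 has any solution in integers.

no

gcd(84, 36) = 12.
12 does not divide 561 (remainder 9), so no integer solutions.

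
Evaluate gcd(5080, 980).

gcd(5080, 980):
  5080 = 5×980 + 180
  980 = 5×180 + 80
  180 = 2×80 + 20
  80 = 4×20
so gcd(5080, 980) = 20.

20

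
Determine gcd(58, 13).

gcd(58, 13):
  58 = 4*13 + 6
  13 = 2*6 + 1
  6 = 6*1
so gcd(58, 13) = 1.

1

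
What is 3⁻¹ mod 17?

gcd(17, 3):
  17 = 5·3 + 2
  3 = 1·2 + 1
  2 = 2·1
so gcd(17, 3) = 1.
Back-substitute for Bézout coefficients:
  1 = 3 - 1·2
  ... = 3·(6) + 17·(-1)
So 3·6 ≡ 1 (mod 17), and 6 mod 17 = 6.

6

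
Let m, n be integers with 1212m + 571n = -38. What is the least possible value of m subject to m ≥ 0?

391

gcd(1212, 571) = 1  (1212 = 2×571 + 70, 571 = 8×70 + 11, 70 = 6×11 + 4, 11 = 2×4 + 3, 4 = 1×3 + 1, 3 = 3×1).
1 divides -38, so solutions exist.
Back-substituting, 1212×(155) + 571×(-329) = 1.
Scale by -38/1 = -38: (m₀, n₀) = (-5890, 12502).
General solution: m = -5890 + 571t, n = 12502 - 1212t for integer t.
m ≥ 0: smallest is -5890 mod 571 = 391 (at t = 11), with n = -830.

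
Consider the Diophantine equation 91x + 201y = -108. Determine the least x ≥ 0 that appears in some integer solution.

gcd(201, 91):
  201 = 2×91 + 19
  91 = 4×19 + 15
  19 = 1×15 + 4
  15 = 3×4 + 3
  4 = 1×3 + 1
  3 = 3×1
so gcd(201, 91) = 1.
1 divides -108, so solutions exist.
Back-substitute for Bézout coefficients:
  1 = 4 - 1×3
  ... = 91×(-53) + 201×(24)
Scale by -108/1 = -108: (x₀, y₀) = (5724, -2592).
General solution: x = 5724 + 201t, y = -2592 - 91t for integer t.
x ≥ 0: smallest is 5724 mod 201 = 96 (at t = -28), with y = -44.

96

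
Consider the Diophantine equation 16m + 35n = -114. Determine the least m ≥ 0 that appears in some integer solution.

gcd(35, 16) = 1.
1 divides -114, so solutions exist.
By Bézout, 16*(11) + 35*(-5) = 1.
Scale by -114/1 = -114: (m₀, n₀) = (-1254, 570).
General solution: m = -1254 + 35t, n = 570 - 16t for integer t.
m ≥ 0: smallest is -1254 mod 35 = 6 (at t = 36), with n = -6.

6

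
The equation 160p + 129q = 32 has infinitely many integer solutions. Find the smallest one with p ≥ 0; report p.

26

gcd(160, 129) = 1  (160 = 1×129 + 31, 129 = 4×31 + 5, 31 = 6×5 + 1, 5 = 5×1).
1 divides 32, so solutions exist.
Back-substituting, 160×(25) + 129×(-31) = 1.
Scale by 32/1 = 32: (p₀, q₀) = (800, -992).
General solution: p = 800 + 129t, q = -992 - 160t for integer t.
p ≥ 0: smallest is 800 mod 129 = 26 (at t = -6), with q = -32.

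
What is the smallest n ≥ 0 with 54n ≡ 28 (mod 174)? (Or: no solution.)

gcd(174, 54):
  174 = 3*54 + 12
  54 = 4*12 + 6
  12 = 2*6
so gcd(174, 54) = 6.
6 does not divide 28, so the congruence has no solution.

no solution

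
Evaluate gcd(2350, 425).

gcd(2350, 425) = 25  (2350 = 5·425 + 225, 425 = 1·225 + 200, 225 = 1·200 + 25, 200 = 8·25).

25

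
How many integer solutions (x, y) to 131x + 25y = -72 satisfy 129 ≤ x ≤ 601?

19

gcd(131, 25):
  131 = 5×25 + 6
  25 = 4×6 + 1
  6 = 6×1
so gcd(131, 25) = 1.
Back-substitute for Bézout coefficients:
  1 = 25 - 4×6
  ... = 131×(-4) + 25×(21)
Scale by -72: particular solution (288, -1512); reduce x mod 25: (13, -71).
General solution: x = 13 + 25t, y = -71 - 131t for integer t.
129 ≤ 13 + 25t ≤ 601 gives t ∈ [5, 23], which is 19 values.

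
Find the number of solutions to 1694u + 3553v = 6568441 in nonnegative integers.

12

gcd(3553, 1694) = 11  (3553 = 2·1694 + 165, 1694 = 10·165 + 44, 165 = 3·44 + 33, 44 = 1·33 + 11, 33 = 3·11).
Back-substituting, 1694·(86) + 3553·(-41) = 11.
Scale by 597131: one solution is (51353266, -24482371). Reduce u mod 323: (142, 1781).
General: u = 142 + 323t, v = 1781 - 154t.
u ≥ 0 ⇒ t ≥ 0; v ≥ 0 ⇒ t ≤ 11. So t ∈ [0, 11]: 12 solutions.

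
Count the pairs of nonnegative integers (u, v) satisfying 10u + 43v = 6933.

gcd(43, 10):
  43 = 4*10 + 3
  10 = 3*3 + 1
  3 = 3*1
so gcd(43, 10) = 1.
Back-substitute for Bézout coefficients:
  1 = 10 - 3*3
  ... = 10*(13) + 43*(-3)
Scale by 6933: one solution is (90129, -20799). Reduce u mod 43: (1, 161).
General: u = 1 + 43t, v = 161 - 10t.
u ≥ 0 ⇒ t ≥ 0; v ≥ 0 ⇒ t ≤ 16. So t ∈ [0, 16]: 17 solutions.

17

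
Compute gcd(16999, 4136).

gcd(16999, 4136):
  16999 = 4·4136 + 455
  4136 = 9·455 + 41
  455 = 11·41 + 4
  41 = 10·4 + 1
  4 = 4·1
so gcd(16999, 4136) = 1.

1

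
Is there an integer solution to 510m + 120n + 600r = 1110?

gcd(510, 120):
  510 = 4·120 + 30
  120 = 4·30
so gcd(510, 120) = 30.
gcd(30, 600) = 30.
30 divides 1110, so integer solutions exist.

yes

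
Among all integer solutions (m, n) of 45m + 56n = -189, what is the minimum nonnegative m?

gcd(56, 45) = 1  (56 = 1·45 + 11, 45 = 4·11 + 1, 11 = 11·1).
1 divides -189, so solutions exist.
Back-substituting, 45·(5) + 56·(-4) = 1.
Scale by -189/1 = -189: (m₀, n₀) = (-945, 756).
General solution: m = -945 + 56t, n = 756 - 45t for integer t.
m ≥ 0: smallest is -945 mod 56 = 7 (at t = 17), with n = -9.

7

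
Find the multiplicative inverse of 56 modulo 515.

46

gcd(515, 56) = 1.
By Bézout, 56·(46) + 515·(-5) = 1.
So 56·46 ≡ 1 (mod 515), and 46 mod 515 = 46.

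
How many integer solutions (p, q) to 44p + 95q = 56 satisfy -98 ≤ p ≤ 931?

gcd(95, 44):
  95 = 2*44 + 7
  44 = 6*7 + 2
  7 = 3*2 + 1
  2 = 2*1
so gcd(95, 44) = 1.
Back-substitute for Bézout coefficients:
  1 = 7 - 3*2
  ... = 44*(-41) + 95*(19)
Scale by 56: particular solution (-2296, 1064); reduce p mod 95: (79, -36).
General solution: p = 79 + 95t, q = -36 - 44t for integer t.
-98 ≤ 79 + 95t ≤ 931 gives t ∈ [-1, 8], which is 10 values.

10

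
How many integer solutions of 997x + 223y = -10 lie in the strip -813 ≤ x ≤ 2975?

gcd(997, 223) = 1  (997 = 4*223 + 105, 223 = 2*105 + 13, 105 = 8*13 + 1, 13 = 13*1).
Back-substituting, 997*(17) + 223*(-76) = 1.
Scale by -10: particular solution (-170, 760); reduce x mod 223: (53, -237).
General solution: x = 53 + 223t, y = -237 - 997t for integer t.
-813 ≤ 53 + 223t ≤ 2975 gives t ∈ [-3, 13], which is 17 values.

17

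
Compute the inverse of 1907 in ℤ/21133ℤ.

gcd(21133, 1907) = 1.
By Bézout, 1907·(-6638) + 21133·(599) = 1.
So 1907·-6638 ≡ 1 (mod 21133), and -6638 mod 21133 = 14495.

14495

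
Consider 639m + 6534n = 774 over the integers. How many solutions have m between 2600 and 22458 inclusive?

gcd(6534, 639) = 9.
By Bézout, 639×(317) + 6534×(-31) = 9.
Particular solution: (400, -39).
General solution: m = 400 + 726t, n = -39 - 71t for integer t.
2600 ≤ 400 + 726t ≤ 22458 gives t ∈ [4, 30], which is 27 values.

27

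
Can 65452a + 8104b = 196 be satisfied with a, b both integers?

yes

gcd(65452, 8104):
  65452 = 8*8104 + 620
  8104 = 13*620 + 44
  620 = 14*44 + 4
  44 = 11*4
so gcd(65452, 8104) = 4.
4 divides 196, so integer solutions exist.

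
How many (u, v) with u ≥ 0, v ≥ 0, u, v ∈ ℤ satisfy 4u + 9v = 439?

gcd(9, 4) = 1.
By Bézout, 4*(-2) + 9*(1) = 1.
One solution: (4, 47).
General: u = 4 + 9t, v = 47 - 4t.
u ≥ 0 ⇒ t ≥ 0; v ≥ 0 ⇒ t ≤ 11. So t ∈ [0, 11]: 12 solutions.

12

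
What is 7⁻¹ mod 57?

gcd(57, 7) = 1.
By Bézout, 7×(-8) + 57×(1) = 1.
So 7×-8 ≡ 1 (mod 57), and -8 mod 57 = 49.

49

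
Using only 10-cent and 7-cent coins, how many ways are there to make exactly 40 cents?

1

Need nonnegative integers with 10j + 7k = 40.
gcd(10, 7) = 1, and 10·(-2) + 7·(3) = 1.
So (j₀, k₀) = (-80, 120); general j = -80 + 7t, k = 120 - 10t.
j ≥ 0 ⇒ t ≥ 12; k ≥ 0 ⇒ t ≤ 12. That's 1 value of t.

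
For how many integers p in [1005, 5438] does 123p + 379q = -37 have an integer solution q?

gcd(379, 123) = 1  (379 = 3·123 + 10, 123 = 12·10 + 3, 10 = 3·3 + 1, 3 = 3·1).
Back-substituting, 123·(-114) + 379·(37) = 1.
Scale by -37: particular solution (4218, -1369); reduce p mod 379: (49, -16).
General solution: p = 49 + 379t, q = -16 - 123t for integer t.
1005 ≤ 49 + 379t ≤ 5438 gives t ∈ [3, 14], which is 12 values.

12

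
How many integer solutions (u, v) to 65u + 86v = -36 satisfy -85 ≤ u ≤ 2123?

26

gcd(86, 65) = 1  (86 = 1*65 + 21, 65 = 3*21 + 2, 21 = 10*2 + 1, 2 = 2*1).
Back-substituting, 65*(-41) + 86*(31) = 1.
Scale by -36: particular solution (1476, -1116); reduce u mod 86: (14, -11).
General solution: u = 14 + 86t, v = -11 - 65t for integer t.
-85 ≤ 14 + 86t ≤ 2123 gives t ∈ [-1, 24], which is 26 values.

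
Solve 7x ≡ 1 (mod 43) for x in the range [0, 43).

gcd(43, 7):
  43 = 6×7 + 1
  7 = 7×1
so gcd(43, 7) = 1.
Back-substitute for Bézout coefficients:
  1 = 43 - 6×7
  ... = 7×(-6) + 43×(1)
So 7×-6 ≡ 1 (mod 43), and -6 mod 43 = 37.

37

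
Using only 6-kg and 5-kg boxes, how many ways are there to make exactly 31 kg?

Need nonnegative integers with 6j + 5k = 31.
gcd(6, 5) = 1, and 6·(1) + 5·(-1) = 1.
So (j₀, k₀) = (31, -31); general j = 31 + 5t, k = -31 - 6t.
j ≥ 0 ⇒ t ≥ -6; k ≥ 0 ⇒ t ≤ -6. That's 1 value of t.

1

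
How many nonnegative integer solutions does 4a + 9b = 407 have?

11

gcd(9, 4):
  9 = 2×4 + 1
  4 = 4×1
so gcd(9, 4) = 1.
Back-substitute for Bézout coefficients:
  1 = 9 - 2×4
  ... = 4×(-2) + 9×(1)
Scale by 407: one solution is (-814, 407). Reduce a mod 9: (5, 43).
General: a = 5 + 9t, b = 43 - 4t.
a ≥ 0 ⇒ t ≥ 0; b ≥ 0 ⇒ t ≤ 10. So t ∈ [0, 10]: 11 solutions.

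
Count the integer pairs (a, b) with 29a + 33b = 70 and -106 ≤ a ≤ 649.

gcd(33, 29) = 1  (33 = 1*29 + 4, 29 = 7*4 + 1, 4 = 4*1).
Back-substituting, 29*(8) + 33*(-7) = 1.
Scale by 70: particular solution (560, -490); reduce a mod 33: (32, -26).
General solution: a = 32 + 33t, b = -26 - 29t for integer t.
-106 ≤ 32 + 33t ≤ 649 gives t ∈ [-4, 18], which is 23 values.

23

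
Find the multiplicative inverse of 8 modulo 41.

36

gcd(41, 8):
  41 = 5·8 + 1
  8 = 8·1
so gcd(41, 8) = 1.
Back-substitute for Bézout coefficients:
  1 = 41 - 5·8
  ... = 8·(-5) + 41·(1)
So 8·-5 ≡ 1 (mod 41), and -5 mod 41 = 36.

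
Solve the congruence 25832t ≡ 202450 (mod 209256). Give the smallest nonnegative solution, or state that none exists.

no solution

gcd(209256, 25832):
  209256 = 8×25832 + 2600
  25832 = 9×2600 + 2432
  2600 = 1×2432 + 168
  2432 = 14×168 + 80
  168 = 2×80 + 8
  80 = 10×8
so gcd(209256, 25832) = 8.
8 does not divide 202450, so the congruence has no solution.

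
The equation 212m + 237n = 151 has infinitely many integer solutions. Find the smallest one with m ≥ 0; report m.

212

gcd(237, 212) = 1.
1 divides 151, so solutions exist.
By Bézout, 212*(-19) + 237*(17) = 1.
Scale by 151/1 = 151: (m₀, n₀) = (-2869, 2567).
General solution: m = -2869 + 237t, n = 2567 - 212t for integer t.
m ≥ 0: smallest is -2869 mod 237 = 212 (at t = 13), with n = -189.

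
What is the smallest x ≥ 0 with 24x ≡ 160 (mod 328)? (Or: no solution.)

34

gcd(328, 24):
  328 = 13*24 + 16
  24 = 1*16 + 8
  16 = 2*8
so gcd(328, 24) = 8.
8 divides 160, so solutions exist.
Back-substitute for Bézout coefficients:
  8 = 24 - 1*16
  ... = 24*(14) + 328*(-1)
So 24*(14) ≡ 8 (mod 328); multiply by 20: x ≡ 280 (mod 41).
Smallest nonnegative: x = 280 mod 41 = 34.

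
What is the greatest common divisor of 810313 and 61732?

gcd(810313, 61732):
  810313 = 13·61732 + 7797
  61732 = 7·7797 + 7153
  7797 = 1·7153 + 644
  7153 = 11·644 + 69
  644 = 9·69 + 23
  69 = 3·23
so gcd(810313, 61732) = 23.

23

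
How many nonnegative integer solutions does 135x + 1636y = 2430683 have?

gcd(1636, 135):
  1636 = 12×135 + 16
  135 = 8×16 + 7
  16 = 2×7 + 2
  7 = 3×2 + 1
  2 = 2×1
so gcd(1636, 135) = 1.
Back-substitute for Bézout coefficients:
  1 = 7 - 3×2
  ... = 135×(715) + 1636×(-59)
Scale by 2430683: one solution is (1737938345, -143410297). Reduce x mod 1636: (821, 1418).
General: x = 821 + 1636t, y = 1418 - 135t.
x ≥ 0 ⇒ t ≥ 0; y ≥ 0 ⇒ t ≤ 10. So t ∈ [0, 10]: 11 solutions.

11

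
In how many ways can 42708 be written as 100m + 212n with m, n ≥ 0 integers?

gcd(212, 100):
  212 = 2×100 + 12
  100 = 8×12 + 4
  12 = 3×4
so gcd(212, 100) = 4.
Back-substitute for Bézout coefficients:
  4 = 100 - 8×12
  ... = 100×(17) + 212×(-8)
Scale by 10677: one solution is (181509, -85416). Reduce m mod 53: (37, 184).
General: m = 37 + 53t, n = 184 - 25t.
m ≥ 0 ⇒ t ≥ 0; n ≥ 0 ⇒ t ≤ 7. So t ∈ [0, 7]: 8 solutions.

8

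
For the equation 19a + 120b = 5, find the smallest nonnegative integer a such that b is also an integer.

gcd(120, 19):
  120 = 6·19 + 6
  19 = 3·6 + 1
  6 = 6·1
so gcd(120, 19) = 1.
1 divides 5, so solutions exist.
Back-substitute for Bézout coefficients:
  1 = 19 - 3·6
  ... = 19·(19) + 120·(-3)
Scale by 5/1 = 5: (a₀, b₀) = (95, -15).
General solution: a = 95 + 120t, b = -15 - 19t for integer t.
a ≥ 0: smallest is 95 mod 120 = 95 (at t = 0), with b = -15.

95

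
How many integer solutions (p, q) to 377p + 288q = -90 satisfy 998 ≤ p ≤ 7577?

23

gcd(377, 288):
  377 = 1×288 + 89
  288 = 3×89 + 21
  89 = 4×21 + 5
  21 = 4×5 + 1
  5 = 5×1
so gcd(377, 288) = 1.
Back-substitute for Bézout coefficients:
  1 = 21 - 4×5
  ... = 377×(-55) + 288×(72)
Scale by -90: particular solution (4950, -6480); reduce p mod 288: (54, -71).
General solution: p = 54 + 288t, q = -71 - 377t for integer t.
998 ≤ 54 + 288t ≤ 7577 gives t ∈ [4, 26], which is 23 values.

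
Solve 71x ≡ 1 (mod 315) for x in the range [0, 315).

gcd(315, 71) = 1  (315 = 4*71 + 31, 71 = 2*31 + 9, 31 = 3*9 + 4, 9 = 2*4 + 1, 4 = 4*1).
Back-substituting, 71*(71) + 315*(-16) = 1.
So 71*71 ≡ 1 (mod 315), and 71 mod 315 = 71.

71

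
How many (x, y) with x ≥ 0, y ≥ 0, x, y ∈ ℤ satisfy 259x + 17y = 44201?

10

gcd(259, 17) = 1  (259 = 15×17 + 4, 17 = 4×4 + 1, 4 = 4×1).
Back-substituting, 259×(-4) + 17×(61) = 1.
Scale by 44201: one solution is (-176804, 2696261). Reduce x mod 17: (13, 2402).
General: x = 13 + 17t, y = 2402 - 259t.
x ≥ 0 ⇒ t ≥ 0; y ≥ 0 ⇒ t ≤ 9. So t ∈ [0, 9]: 10 solutions.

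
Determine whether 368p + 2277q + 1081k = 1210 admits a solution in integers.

no

gcd(2277, 368) = 23.
gcd(23, 1081) = 23.
23 does not divide 1210 (remainder 14), so no integer solutions.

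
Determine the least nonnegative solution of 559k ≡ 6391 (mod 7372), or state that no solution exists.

2649

gcd(7372, 559) = 1  (7372 = 13·559 + 105, 559 = 5·105 + 34, 105 = 3·34 + 3, 34 = 11·3 + 1, 3 = 3·1).
1 divides 6391, so solutions exist.
Back-substituting, 559·(2387) + 7372·(-181) = 1.
So 559·(2387) ≡ 1 (mod 7372); multiply by 6391: k ≡ 15255317 (mod 7372).
Smallest nonnegative: k = 15255317 mod 7372 = 2649.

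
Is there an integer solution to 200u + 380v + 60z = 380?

gcd(380, 200) = 20.
gcd(20, 60) = 20.
20 divides 380, so integer solutions exist.

yes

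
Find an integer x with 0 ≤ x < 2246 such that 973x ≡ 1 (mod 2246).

gcd(2246, 973):
  2246 = 2*973 + 300
  973 = 3*300 + 73
  300 = 4*73 + 8
  73 = 9*8 + 1
  8 = 8*1
so gcd(2246, 973) = 1.
Back-substitute for Bézout coefficients:
  1 = 73 - 9*8
  ... = 973*(277) + 2246*(-120)
So 973*277 ≡ 1 (mod 2246), and 277 mod 2246 = 277.

277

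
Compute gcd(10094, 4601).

gcd(10094, 4601):
  10094 = 2*4601 + 892
  4601 = 5*892 + 141
  892 = 6*141 + 46
  141 = 3*46 + 3
  46 = 15*3 + 1
  3 = 3*1
so gcd(10094, 4601) = 1.

1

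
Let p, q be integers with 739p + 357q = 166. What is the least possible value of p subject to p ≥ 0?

gcd(739, 357):
  739 = 2*357 + 25
  357 = 14*25 + 7
  25 = 3*7 + 4
  7 = 1*4 + 3
  4 = 1*3 + 1
  3 = 3*1
so gcd(739, 357) = 1.
1 divides 166, so solutions exist.
Back-substitute for Bézout coefficients:
  1 = 4 - 1*3
  ... = 739*(100) + 357*(-207)
Scale by 166/1 = 166: (p₀, q₀) = (16600, -34362).
General solution: p = 16600 + 357t, q = -34362 - 739t for integer t.
p ≥ 0: smallest is 16600 mod 357 = 178 (at t = -46), with q = -368.

178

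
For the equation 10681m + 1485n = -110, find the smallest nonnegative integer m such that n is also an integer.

10

gcd(10681, 1485) = 11.
11 divides -110, so solutions exist.
By Bézout, 10681×(26) + 1485×(-187) = 11.
Scale by -110/11 = -10: (m₀, n₀) = (-260, 1870).
General solution: m = -260 + 135t, n = 1870 - 971t for integer t.
m ≥ 0: smallest is -260 mod 135 = 10 (at t = 2), with n = -72.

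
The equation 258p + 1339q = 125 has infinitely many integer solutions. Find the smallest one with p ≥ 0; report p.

gcd(1339, 258):
  1339 = 5·258 + 49
  258 = 5·49 + 13
  49 = 3·13 + 10
  13 = 1·10 + 3
  10 = 3·3 + 1
  3 = 3·1
so gcd(1339, 258) = 1.
1 divides 125, so solutions exist.
Back-substitute for Bézout coefficients:
  1 = 10 - 3·3
  ... = 258·(-410) + 1339·(79)
Scale by 125/1 = 125: (p₀, q₀) = (-51250, 9875).
General solution: p = -51250 + 1339t, q = 9875 - 258t for integer t.
p ≥ 0: smallest is -51250 mod 1339 = 971 (at t = 39), with q = -187.

971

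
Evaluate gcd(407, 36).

gcd(407, 36):
  407 = 11×36 + 11
  36 = 3×11 + 3
  11 = 3×3 + 2
  3 = 1×2 + 1
  2 = 2×1
so gcd(407, 36) = 1.

1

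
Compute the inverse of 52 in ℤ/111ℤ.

gcd(111, 52) = 1.
By Bézout, 52×(-32) + 111×(15) = 1.
So 52×-32 ≡ 1 (mod 111), and -32 mod 111 = 79.

79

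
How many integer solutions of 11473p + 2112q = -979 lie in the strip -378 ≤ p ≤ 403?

4

gcd(11473, 2112) = 11.
By Bézout, 11473*(-37) + 2112*(201) = 11.
Particular solution: (29, -158).
General solution: p = 29 + 192t, q = -158 - 1043t for integer t.
-378 ≤ 29 + 192t ≤ 403 gives t ∈ [-2, 1], which is 4 values.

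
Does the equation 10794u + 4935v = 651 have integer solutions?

gcd(10794, 4935) = 21.
21 divides 651, so integer solutions exist.

yes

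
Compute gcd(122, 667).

gcd(667, 122) = 1  (667 = 5×122 + 57, 122 = 2×57 + 8, 57 = 7×8 + 1, 8 = 8×1).

1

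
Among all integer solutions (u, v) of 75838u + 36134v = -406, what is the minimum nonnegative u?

gcd(75838, 36134):
  75838 = 2×36134 + 3570
  36134 = 10×3570 + 434
  3570 = 8×434 + 98
  434 = 4×98 + 42
  98 = 2×42 + 14
  42 = 3×14
so gcd(75838, 36134) = 14.
14 divides -406, so solutions exist.
Back-substitute for Bézout coefficients:
  14 = 98 - 2×42
  ... = 75838×(749) + 36134×(-1572)
Scale by -406/14 = -29: (u₀, v₀) = (-21721, 45588).
General solution: u = -21721 + 2581t, v = 45588 - 5417t for integer t.
u ≥ 0: smallest is -21721 mod 2581 = 1508 (at t = 9), with v = -3165.

1508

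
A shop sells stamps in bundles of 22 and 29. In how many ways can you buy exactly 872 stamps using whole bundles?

2

Need nonnegative integers with 22j + 29k = 872.
gcd(22, 29) = 1, and 22·(4) + 29·(-3) = 1.
So (j₀, k₀) = (3488, -2616); general j = 3488 + 29t, k = -2616 - 22t.
j ≥ 0 ⇒ t ≥ -120; k ≥ 0 ⇒ t ≤ -119. That's 2 values of t.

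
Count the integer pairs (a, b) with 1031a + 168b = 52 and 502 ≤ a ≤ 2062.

gcd(1031, 168) = 1.
By Bézout, 1031·(-73) + 168·(448) = 1.
Particular solution: (68, -417).
General solution: a = 68 + 168t, b = -417 - 1031t for integer t.
502 ≤ 68 + 168t ≤ 2062 gives t ∈ [3, 11], which is 9 values.

9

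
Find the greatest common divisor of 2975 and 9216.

1

gcd(9216, 2975):
  9216 = 3*2975 + 291
  2975 = 10*291 + 65
  291 = 4*65 + 31
  65 = 2*31 + 3
  31 = 10*3 + 1
  3 = 3*1
so gcd(9216, 2975) = 1.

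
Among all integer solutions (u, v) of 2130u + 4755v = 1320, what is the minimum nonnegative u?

206

gcd(4755, 2130) = 15.
15 divides 1320, so solutions exist.
By Bézout, 2130*(96) + 4755*(-43) = 15.
Scale by 1320/15 = 88: (u₀, v₀) = (8448, -3784).
General solution: u = 8448 + 317t, v = -3784 - 142t for integer t.
u ≥ 0: smallest is 8448 mod 317 = 206 (at t = -26), with v = -92.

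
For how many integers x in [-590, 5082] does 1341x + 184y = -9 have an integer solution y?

gcd(1341, 184) = 1.
By Bézout, 1341×(-59) + 184×(430) = 1.
Particular solution: (163, -1188).
General solution: x = 163 + 184t, y = -1188 - 1341t for integer t.
-590 ≤ 163 + 184t ≤ 5082 gives t ∈ [-4, 26], which is 31 values.

31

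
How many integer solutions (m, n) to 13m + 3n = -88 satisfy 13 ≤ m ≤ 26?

5

gcd(13, 3) = 1.
By Bézout, 13×(1) + 3×(-4) = 1.
Particular solution: (2, -38).
General solution: m = 2 + 3t, n = -38 - 13t for integer t.
13 ≤ 2 + 3t ≤ 26 gives t ∈ [4, 8], which is 5 values.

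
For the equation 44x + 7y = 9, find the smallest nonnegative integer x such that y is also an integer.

gcd(44, 7) = 1  (44 = 6·7 + 2, 7 = 3·2 + 1, 2 = 2·1).
1 divides 9, so solutions exist.
Back-substituting, 44·(-3) + 7·(19) = 1.
Scale by 9/1 = 9: (x₀, y₀) = (-27, 171).
General solution: x = -27 + 7t, y = 171 - 44t for integer t.
x ≥ 0: smallest is -27 mod 7 = 1 (at t = 4), with y = -5.

1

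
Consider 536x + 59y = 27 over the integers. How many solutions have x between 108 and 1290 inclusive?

gcd(536, 59) = 1.
By Bézout, 536×(12) + 59×(-109) = 1.
Particular solution: (29, -263).
General solution: x = 29 + 59t, y = -263 - 536t for integer t.
108 ≤ 29 + 59t ≤ 1290 gives t ∈ [2, 21], which is 20 values.

20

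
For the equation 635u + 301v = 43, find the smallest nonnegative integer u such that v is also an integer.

gcd(635, 301) = 1  (635 = 2×301 + 33, 301 = 9×33 + 4, 33 = 8×4 + 1, 4 = 4×1).
1 divides 43, so solutions exist.
Back-substituting, 635×(73) + 301×(-154) = 1.
Scale by 43/1 = 43: (u₀, v₀) = (3139, -6622).
General solution: u = 3139 + 301t, v = -6622 - 635t for integer t.
u ≥ 0: smallest is 3139 mod 301 = 129 (at t = -10), with v = -272.

129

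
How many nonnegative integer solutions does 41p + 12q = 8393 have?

17

gcd(41, 12):
  41 = 3·12 + 5
  12 = 2·5 + 2
  5 = 2·2 + 1
  2 = 2·1
so gcd(41, 12) = 1.
Back-substitute for Bézout coefficients:
  1 = 5 - 2·2
  ... = 41·(5) + 12·(-17)
Scale by 8393: one solution is (41965, -142681). Reduce p mod 12: (1, 696).
General: p = 1 + 12t, q = 696 - 41t.
p ≥ 0 ⇒ t ≥ 0; q ≥ 0 ⇒ t ≤ 16. So t ∈ [0, 16]: 17 solutions.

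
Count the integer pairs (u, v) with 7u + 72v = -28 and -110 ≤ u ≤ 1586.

24

gcd(72, 7) = 1  (72 = 10·7 + 2, 7 = 3·2 + 1, 2 = 2·1).
Back-substituting, 7·(31) + 72·(-3) = 1.
Scale by -28: particular solution (-868, 84); reduce u mod 72: (68, -7).
General solution: u = 68 + 72t, v = -7 - 7t for integer t.
-110 ≤ 68 + 72t ≤ 1586 gives t ∈ [-2, 21], which is 24 values.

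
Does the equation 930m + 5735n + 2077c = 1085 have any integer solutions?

yes

gcd(5735, 930) = 155.
gcd(155, 2077) = 31.
31 divides 1085, so integer solutions exist.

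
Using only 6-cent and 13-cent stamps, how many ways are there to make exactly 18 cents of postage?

1

Need nonnegative integers with 6j + 13k = 18.
gcd(6, 13) = 1, and 6·(-2) + 13·(1) = 1.
So (j₀, k₀) = (-36, 18); general j = -36 + 13t, k = 18 - 6t.
j ≥ 0 ⇒ t ≥ 3; k ≥ 0 ⇒ t ≤ 3. That's 1 value of t.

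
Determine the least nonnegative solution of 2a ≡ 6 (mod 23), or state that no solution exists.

gcd(23, 2):
  23 = 11×2 + 1
  2 = 2×1
so gcd(23, 2) = 1.
1 divides 6, so solutions exist.
Back-substitute for Bézout coefficients:
  1 = 23 - 11×2
  ... = 2×(-11) + 23×(1)
So 2×(-11) ≡ 1 (mod 23); multiply by 6: a ≡ -66 (mod 23).
Smallest nonnegative: a = -66 mod 23 = 3.

3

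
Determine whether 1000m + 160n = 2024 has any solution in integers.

no

gcd(1000, 160) = 40  (1000 = 6×160 + 40, 160 = 4×40).
40 does not divide 2024 (remainder 24), so no integer solutions.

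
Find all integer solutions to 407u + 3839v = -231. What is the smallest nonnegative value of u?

339

gcd(3839, 407):
  3839 = 9×407 + 176
  407 = 2×176 + 55
  176 = 3×55 + 11
  55 = 5×11
so gcd(3839, 407) = 11.
11 divides -231, so solutions exist.
Back-substitute for Bézout coefficients:
  11 = 176 - 3×55
  ... = 407×(-66) + 3839×(7)
Scale by -231/11 = -21: (u₀, v₀) = (1386, -147).
General solution: u = 1386 + 349t, v = -147 - 37t for integer t.
u ≥ 0: smallest is 1386 mod 349 = 339 (at t = -3), with v = -36.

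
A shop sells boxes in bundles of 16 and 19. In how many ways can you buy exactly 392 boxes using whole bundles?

Need nonnegative integers with 16j + 19k = 392.
gcd(16, 19) = 1, and 16·(6) + 19·(-5) = 1.
So (j₀, k₀) = (2352, -1960); general j = 2352 + 19t, k = -1960 - 16t.
j ≥ 0 ⇒ t ≥ -123; k ≥ 0 ⇒ t ≤ -123. That's 1 value of t.

1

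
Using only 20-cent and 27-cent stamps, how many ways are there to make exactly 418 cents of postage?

1

Need nonnegative integers with 20j + 27k = 418.
gcd(20, 27) = 1, and 20·(-4) + 27·(3) = 1.
So (j₀, k₀) = (-1672, 1254); general j = -1672 + 27t, k = 1254 - 20t.
j ≥ 0 ⇒ t ≥ 62; k ≥ 0 ⇒ t ≤ 62. That's 1 value of t.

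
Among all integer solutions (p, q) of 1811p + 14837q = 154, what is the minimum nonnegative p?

gcd(14837, 1811):
  14837 = 8×1811 + 349
  1811 = 5×349 + 66
  349 = 5×66 + 19
  66 = 3×19 + 9
  19 = 2×9 + 1
  9 = 9×1
so gcd(14837, 1811) = 1.
1 divides 154, so solutions exist.
Back-substitute for Bézout coefficients:
  1 = 19 - 2×9
  ... = 1811×(-1573) + 14837×(192)
Scale by 154/1 = 154: (p₀, q₀) = (-242242, 29568).
General solution: p = -242242 + 14837t, q = 29568 - 1811t for integer t.
p ≥ 0: smallest is -242242 mod 14837 = 9987 (at t = 17), with q = -1219.

9987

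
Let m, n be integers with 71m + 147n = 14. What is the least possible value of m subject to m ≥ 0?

gcd(147, 71):
  147 = 2×71 + 5
  71 = 14×5 + 1
  5 = 5×1
so gcd(147, 71) = 1.
1 divides 14, so solutions exist.
Back-substitute for Bézout coefficients:
  1 = 71 - 14×5
  ... = 71×(29) + 147×(-14)
Scale by 14/1 = 14: (m₀, n₀) = (406, -196).
General solution: m = 406 + 147t, n = -196 - 71t for integer t.
m ≥ 0: smallest is 406 mod 147 = 112 (at t = -2), with n = -54.

112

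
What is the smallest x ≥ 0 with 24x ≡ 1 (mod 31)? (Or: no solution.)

gcd(31, 24):
  31 = 1·24 + 7
  24 = 3·7 + 3
  7 = 2·3 + 1
  3 = 3·1
so gcd(31, 24) = 1.
1 divides 1, so solutions exist.
Back-substitute for Bézout coefficients:
  1 = 7 - 2·3
  ... = 24·(-9) + 31·(7)
So 24·(-9) ≡ 1 (mod 31); multiply by 1: x ≡ -9 (mod 31).
Smallest nonnegative: x = -9 mod 31 = 22.

22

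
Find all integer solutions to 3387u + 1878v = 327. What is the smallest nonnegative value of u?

391

gcd(3387, 1878):
  3387 = 1·1878 + 1509
  1878 = 1·1509 + 369
  1509 = 4·369 + 33
  369 = 11·33 + 6
  33 = 5·6 + 3
  6 = 2·3
so gcd(3387, 1878) = 3.
3 divides 327, so solutions exist.
Back-substitute for Bézout coefficients:
  3 = 33 - 5·6
  ... = 3387·(285) + 1878·(-514)
Scale by 327/3 = 109: (u₀, v₀) = (31065, -56026).
General solution: u = 31065 + 626t, v = -56026 - 1129t for integer t.
u ≥ 0: smallest is 31065 mod 626 = 391 (at t = -49), with v = -705.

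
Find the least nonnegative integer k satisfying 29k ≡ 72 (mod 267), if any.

159

gcd(267, 29) = 1  (267 = 9·29 + 6, 29 = 4·6 + 5, 6 = 1·5 + 1, 5 = 5·1).
1 divides 72, so solutions exist.
Back-substituting, 29·(-46) + 267·(5) = 1.
So 29·(-46) ≡ 1 (mod 267); multiply by 72: k ≡ -3312 (mod 267).
Smallest nonnegative: k = -3312 mod 267 = 159.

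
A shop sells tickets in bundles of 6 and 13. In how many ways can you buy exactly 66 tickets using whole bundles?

1

Need nonnegative integers with 6j + 13k = 66.
gcd(6, 13) = 1, and 6·(-2) + 13·(1) = 1.
So (j₀, k₀) = (-132, 66); general j = -132 + 13t, k = 66 - 6t.
j ≥ 0 ⇒ t ≥ 11; k ≥ 0 ⇒ t ≤ 11. That's 1 value of t.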